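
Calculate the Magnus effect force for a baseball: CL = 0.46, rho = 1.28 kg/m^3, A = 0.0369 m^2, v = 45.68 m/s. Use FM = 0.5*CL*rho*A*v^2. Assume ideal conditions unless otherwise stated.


FM = 0.5 * CL * rho * A * v^2
FM = 0.5 * 0.46 * 1.28 * 0.0369 * 45.68^2
v^2 = 2086.6624
FM = 0.5 * 0.46 * 1.28 * 0.0369 * 2086.6624 = 22.6682 N

22.6682 N


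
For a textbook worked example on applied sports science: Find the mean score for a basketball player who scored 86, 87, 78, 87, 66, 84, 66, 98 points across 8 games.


Average = sum / n
Sum = 652
Average = 652 / 8 = 81.5

81.5


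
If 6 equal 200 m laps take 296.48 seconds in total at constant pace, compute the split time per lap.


Split time = total_time / n_laps = 296.48 / 6
Split time = 49.4133 s per lap

49.4133 s


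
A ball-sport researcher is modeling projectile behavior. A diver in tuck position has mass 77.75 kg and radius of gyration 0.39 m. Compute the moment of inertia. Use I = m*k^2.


I = m * k^2
I = 77.75 * 0.39^2
I = 77.75 * 0.1521 = 11.8258 kg*m^2

11.8258 kg*m^2


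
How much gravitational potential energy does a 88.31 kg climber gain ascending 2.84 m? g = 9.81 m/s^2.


PE = m * g * h
PE = 88.31 * 9.81 * 2.84
PE = 866.3211 * 2.84 = 2460.3519 J

2460.3519 J


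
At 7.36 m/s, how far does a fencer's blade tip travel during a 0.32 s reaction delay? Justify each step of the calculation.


d = v * t
d = 7.36 * 0.32
d = 2.3552 m

2.3552 m


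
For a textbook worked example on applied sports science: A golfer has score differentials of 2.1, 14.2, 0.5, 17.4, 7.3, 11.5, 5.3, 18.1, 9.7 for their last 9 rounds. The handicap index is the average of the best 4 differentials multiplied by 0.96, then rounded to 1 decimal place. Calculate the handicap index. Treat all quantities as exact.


All differentials: 2.1, 14.2, 0.5, 17.4, 7.3, 11.5, 5.3, 18.1, 9.7
Sorted: 0.5, 2.1, 5.3, 7.3, 9.7, 11.5, 14.2, 17.4, 18.1
Best 4: 0.5, 2.1, 5.3, 7.3
Average of best = 15.2 / 4 = 3.8
Raw index = 3.8 * 0.96 = 3.648
Handicap index = round(3.648, 1) = 3.6

3.6


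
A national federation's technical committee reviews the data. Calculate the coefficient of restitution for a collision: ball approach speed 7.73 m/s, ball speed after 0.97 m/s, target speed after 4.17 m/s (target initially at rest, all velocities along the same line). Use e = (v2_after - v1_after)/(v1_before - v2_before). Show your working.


e = (v2_after - v1_after) / (v1_before - v2_before)
Numerator = 4.17 - 0.97 = 3.2
Denominator = 7.73 - 0 = 7.73
e = 3.2 / 7.73 = 0.414

0.414


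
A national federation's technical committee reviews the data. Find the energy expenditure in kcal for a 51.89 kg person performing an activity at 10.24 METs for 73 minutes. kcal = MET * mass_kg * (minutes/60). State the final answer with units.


kcal = MET * mass * time_hr
Convert time: 73 min = 1.2167 hr
kcal = 10.24 * 51.89 * 1.2167
kcal = 646.4802 kcal

646.4802 kcal


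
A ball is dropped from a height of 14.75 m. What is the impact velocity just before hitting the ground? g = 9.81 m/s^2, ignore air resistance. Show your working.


v = sqrt(2 * g * h)
v = sqrt(2 * 9.81 * 14.75)
v = sqrt(289.395) = 17.0116 m/s

17.0116 m/s


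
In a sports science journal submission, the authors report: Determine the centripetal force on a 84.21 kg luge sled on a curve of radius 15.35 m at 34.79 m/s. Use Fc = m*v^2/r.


Fc = m * v^2 / r
v^2 = 34.79^2 = 1210.3441
Fc = 84.21 * 1210.3441 / 15.35
Fc = 101923.0767 / 15.35 = 6639.9398 N

6639.9398 N


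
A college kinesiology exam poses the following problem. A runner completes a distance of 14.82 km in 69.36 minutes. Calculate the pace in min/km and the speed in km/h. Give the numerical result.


Pace = time / distance = 69.36 min / 14.82 km = 4.6802 min/km
Speed = distance / time_in_hours = 14.82 / 1.156 hr
Speed = 12.8201 km/h

4.6802 min/km, 12.8201 km/h


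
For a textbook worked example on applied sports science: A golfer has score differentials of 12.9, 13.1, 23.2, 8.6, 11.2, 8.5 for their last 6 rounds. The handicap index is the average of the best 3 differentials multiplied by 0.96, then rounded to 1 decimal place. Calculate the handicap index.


All differentials: 12.9, 13.1, 23.2, 8.6, 11.2, 8.5
Sorted: 8.5, 8.6, 11.2, 12.9, 13.1, 23.2
Best 3: 8.5, 8.6, 11.2
Average of best = 28.3 / 3 = 9.4333
Raw index = 9.4333 * 0.96 = 9.056
Handicap index = round(9.056, 1) = 9.1

9.1


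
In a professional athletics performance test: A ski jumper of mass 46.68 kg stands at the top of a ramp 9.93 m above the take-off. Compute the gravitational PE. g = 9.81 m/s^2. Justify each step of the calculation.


PE = m * g * h
PE = 46.68 * 9.81 * 9.93
PE = 457.9308 * 9.93 = 4547.2528 J

4547.2528 J


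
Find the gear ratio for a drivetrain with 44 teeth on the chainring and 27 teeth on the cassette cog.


GR = front_teeth / rear_teeth
GR = 44 / 27
GR = 1.6296

1.6296


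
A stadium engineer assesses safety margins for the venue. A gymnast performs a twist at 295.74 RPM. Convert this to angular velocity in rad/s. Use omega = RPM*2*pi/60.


omega = RPM * 2 * pi / 60
omega = 295.74 * 2 * 3.14159 / 60
omega = 1858.1892 / 60 = 30.9698 rad/s

30.9698 rad/s


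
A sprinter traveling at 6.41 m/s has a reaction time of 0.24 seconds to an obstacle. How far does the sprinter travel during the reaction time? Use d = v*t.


d = v * t
d = 6.41 * 0.24
d = 1.5384 m

1.5384 m


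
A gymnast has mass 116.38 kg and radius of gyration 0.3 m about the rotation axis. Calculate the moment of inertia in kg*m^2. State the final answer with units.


I = m * k^2
I = 116.38 * 0.3^2
I = 116.38 * 0.09 = 10.4742 kg*m^2

10.4742 kg*m^2


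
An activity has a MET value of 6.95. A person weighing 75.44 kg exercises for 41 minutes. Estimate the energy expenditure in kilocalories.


kcal = MET * mass * time_hr
Convert time: 41 min = 0.6833 hr
kcal = 6.95 * 75.44 * 0.6833
kcal = 358.2771 kcal

358.2771 kcal


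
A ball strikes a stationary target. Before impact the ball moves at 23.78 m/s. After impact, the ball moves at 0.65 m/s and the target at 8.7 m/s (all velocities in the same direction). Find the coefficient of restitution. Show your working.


e = (v2_after - v1_after) / (v1_before - v2_before)
Numerator = 8.7 - 0.65 = 8.05
Denominator = 23.78 - 0 = 23.78
e = 8.05 / 23.78 = 0.3385

0.3385


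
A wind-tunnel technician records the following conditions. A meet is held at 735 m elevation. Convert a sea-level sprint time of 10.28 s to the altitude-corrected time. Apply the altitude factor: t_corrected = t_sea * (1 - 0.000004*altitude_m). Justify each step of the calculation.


Correction factor = 1 - 0.000004 * 735 = 0.99706
t_corrected = t_sea * factor = 10.28 * 0.99706
t_corrected = 10.2498 s

10.2498 s


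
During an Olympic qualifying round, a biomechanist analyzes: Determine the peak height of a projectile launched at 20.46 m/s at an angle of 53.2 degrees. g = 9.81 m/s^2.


H = (v*sin(theta))^2 / (2*g)
vy = v*sin(theta) = 20.46 * sin(53.2 deg) = 16.383 m/s
H = vy^2 / (2*g) = 268.4015 / (2*9.81)
H = 268.4015 / 19.62 = 13.68 m

13.68 m


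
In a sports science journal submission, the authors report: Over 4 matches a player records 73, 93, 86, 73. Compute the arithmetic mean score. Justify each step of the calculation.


Average = sum / n
Sum = 325
Average = 325 / 4 = 81.25

81.25


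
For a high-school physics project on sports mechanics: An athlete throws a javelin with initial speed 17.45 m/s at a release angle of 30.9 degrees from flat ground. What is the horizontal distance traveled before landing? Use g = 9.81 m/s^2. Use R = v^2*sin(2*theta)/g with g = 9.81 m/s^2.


R = v^2 * sin(2*theta) / g
Convert angle to radians: theta = 30.9 deg = 0.5393 rad
sin(2*theta) = sin(1.0786) = 0.8813
R = 17.45^2 * 0.8813 / 9.81
R = 304.5025 * 0.8813 / 9.81 = 27.3557 m

27.3557 m


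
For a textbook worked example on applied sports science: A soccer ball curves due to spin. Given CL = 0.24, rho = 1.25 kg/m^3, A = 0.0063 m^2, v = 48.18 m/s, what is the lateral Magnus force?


FM = 0.5 * CL * rho * A * v^2
FM = 0.5 * 0.24 * 1.25 * 0.0063 * 48.18^2
v^2 = 2321.3124
FM = 0.5 * 0.24 * 1.25 * 0.0063 * 2321.3124 = 2.1936 N

2.1936 N


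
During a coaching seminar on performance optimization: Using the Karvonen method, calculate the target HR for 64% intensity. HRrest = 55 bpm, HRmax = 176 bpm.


Target = HRrest + pct*(HRmax - HRrest)
Heart rate reserve = HRmax - HRrest = 176 - 55 = 121 bpm
Fraction = 64% = 0.64
Target = 55 + 0.64 * 121
Target = 55 + 77.44 = 132.44 bpm

132.44 bpm


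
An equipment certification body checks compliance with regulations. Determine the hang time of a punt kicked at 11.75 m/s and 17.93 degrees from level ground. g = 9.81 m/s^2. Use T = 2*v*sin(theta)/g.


T = 2*v*sin(theta)/g
sin(theta) = sin(17.93 deg) = 0.3079
T = 2*11.75*0.3079 / 9.81
T = 7.2346 / 9.81 = 0.7375 s

0.7375 s


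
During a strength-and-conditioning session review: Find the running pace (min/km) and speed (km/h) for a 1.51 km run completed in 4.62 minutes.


Pace = time / distance = 4.62 min / 1.51 km = 3.0596 min/km
Speed = distance / time_in_hours = 1.51 / 0.077 hr
Speed = 19.6104 km/h

3.0596 min/km, 19.6104 km/h


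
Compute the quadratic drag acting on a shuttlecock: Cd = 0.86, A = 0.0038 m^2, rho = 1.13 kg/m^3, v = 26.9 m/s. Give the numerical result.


Fd = 0.5 * Cd * rho * A * v^2
Fd = 0.5 * 0.86 * 1.13 * 0.0038 * 26.9^2
v^2 = 723.61
Fd = 0.5 * 0.86 * 1.13 * 0.0038 * 723.61 = 1.3361 N

1.3361 N


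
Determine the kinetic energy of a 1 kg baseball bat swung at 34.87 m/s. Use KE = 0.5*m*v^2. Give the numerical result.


KE = 0.5 * m * v^2
KE = 0.5 * 1 * 34.87^2
KE = 0.5 * 1 * 1215.9169 = 607.9584 J

607.9584 J


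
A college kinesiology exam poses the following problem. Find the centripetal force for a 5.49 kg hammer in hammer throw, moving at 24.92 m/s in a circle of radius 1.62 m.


Fc = m * v^2 / r
v^2 = 24.92^2 = 621.0064
Fc = 5.49 * 621.0064 / 1.62
Fc = 3409.3251 / 1.62 = 2104.5217 N

2104.5217 N


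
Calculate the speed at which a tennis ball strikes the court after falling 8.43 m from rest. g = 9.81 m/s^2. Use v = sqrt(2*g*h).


v = sqrt(2 * g * h)
v = sqrt(2 * 9.81 * 8.43)
v = sqrt(165.3966) = 12.8607 m/s

12.8607 m/s


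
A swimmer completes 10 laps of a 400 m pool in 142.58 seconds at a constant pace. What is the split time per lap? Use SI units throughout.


Split time = total_time / n_laps = 142.58 / 10
Split time = 14.258 s per lap

14.258 s


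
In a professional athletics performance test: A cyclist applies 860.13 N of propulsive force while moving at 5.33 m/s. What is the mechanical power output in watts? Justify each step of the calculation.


P = F * v
P = 860.13 * 5.33
P = 4584.4929 W

4584.4929 W


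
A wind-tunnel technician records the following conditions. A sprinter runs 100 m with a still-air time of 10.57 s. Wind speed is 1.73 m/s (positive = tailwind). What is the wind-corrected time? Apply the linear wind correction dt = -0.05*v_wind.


dt = -0.05 * v_wind = -0.05 * 1.73 = -0.0865 s
t_corrected = t_still + dt = 10.57 + (-0.0865)
t_corrected = 10.4835 s

10.4835 s


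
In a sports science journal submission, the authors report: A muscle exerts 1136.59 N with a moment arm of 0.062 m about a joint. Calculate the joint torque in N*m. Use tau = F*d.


tau = F * d
tau = 1136.59 * 0.062
tau = 70.4686 N*m

70.4686 N*m


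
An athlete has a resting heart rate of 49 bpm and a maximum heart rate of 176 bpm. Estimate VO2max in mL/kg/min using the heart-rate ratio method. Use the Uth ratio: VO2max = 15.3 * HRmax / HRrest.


VO2max = 15.3 * HRmax / HRrest
VO2max = 15.3 * 176 / 49
VO2max = 2692.8 / 49 = 54.9551 mL/kg/min

54.9551 mL/kg/min


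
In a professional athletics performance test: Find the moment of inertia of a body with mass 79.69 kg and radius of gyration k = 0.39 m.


I = m * k^2
I = 79.69 * 0.39^2
I = 79.69 * 0.1521 = 12.1208 kg*m^2

12.1208 kg*m^2


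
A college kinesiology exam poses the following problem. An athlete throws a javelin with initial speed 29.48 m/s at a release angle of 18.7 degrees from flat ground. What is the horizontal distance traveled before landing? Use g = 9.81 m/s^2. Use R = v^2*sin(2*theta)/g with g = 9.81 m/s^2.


R = v^2 * sin(2*theta) / g
Convert angle to radians: theta = 18.7 deg = 0.3264 rad
sin(2*theta) = sin(0.6528) = 0.6074
R = 29.48^2 * 0.6074 / 9.81
R = 869.0704 * 0.6074 / 9.81 = 53.8076 m

53.8076 m


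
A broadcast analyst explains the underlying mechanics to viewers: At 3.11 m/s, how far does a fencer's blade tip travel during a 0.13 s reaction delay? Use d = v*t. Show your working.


d = v * t
d = 3.11 * 0.13
d = 0.4043 m

0.4043 m


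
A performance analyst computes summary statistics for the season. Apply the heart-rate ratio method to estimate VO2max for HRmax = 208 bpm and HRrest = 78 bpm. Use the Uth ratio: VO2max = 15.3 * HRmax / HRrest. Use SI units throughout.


VO2max = 15.3 * HRmax / HRrest
VO2max = 15.3 * 208 / 78
VO2max = 3182.4 / 78 = 40.8 mL/kg/min

40.8 mL/kg/min


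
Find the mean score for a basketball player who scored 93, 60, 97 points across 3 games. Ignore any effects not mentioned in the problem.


Average = sum / n
Sum = 250
Average = 250 / 3 = 83.3333

83.3333


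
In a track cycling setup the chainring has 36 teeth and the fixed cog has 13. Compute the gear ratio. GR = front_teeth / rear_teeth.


GR = front_teeth / rear_teeth
GR = 36 / 13
GR = 2.7692

2.7692


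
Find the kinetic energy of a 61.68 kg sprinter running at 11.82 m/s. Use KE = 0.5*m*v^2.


KE = 0.5 * m * v^2
KE = 0.5 * 61.68 * 11.82^2
KE = 0.5 * 61.68 * 139.7124 = 4308.7304 J

4308.7304 J


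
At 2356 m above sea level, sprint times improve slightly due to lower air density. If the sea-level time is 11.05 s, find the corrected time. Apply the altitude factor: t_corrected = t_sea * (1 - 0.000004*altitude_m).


Correction factor = 1 - 0.000004 * 2356 = 0.990576
t_corrected = t_sea * factor = 11.05 * 0.990576
t_corrected = 10.9459 s

10.9459 s


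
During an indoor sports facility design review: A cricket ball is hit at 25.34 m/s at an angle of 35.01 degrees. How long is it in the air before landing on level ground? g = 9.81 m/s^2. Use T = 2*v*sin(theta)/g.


T = 2*v*sin(theta)/g
sin(theta) = sin(35.01 deg) = 0.5737
T = 2*25.34*0.5737 / 9.81
T = 29.0761 / 9.81 = 2.9639 s

2.9639 s


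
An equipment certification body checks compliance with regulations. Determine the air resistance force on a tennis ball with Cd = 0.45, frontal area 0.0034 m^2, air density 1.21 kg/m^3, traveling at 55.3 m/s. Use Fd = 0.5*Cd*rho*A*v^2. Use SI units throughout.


Fd = 0.5 * Cd * rho * A * v^2
Fd = 0.5 * 0.45 * 1.21 * 0.0034 * 55.3^2
v^2 = 3058.09
Fd = 0.5 * 0.45 * 1.21 * 0.0034 * 3058.09 = 2.8307 N

2.8307 N


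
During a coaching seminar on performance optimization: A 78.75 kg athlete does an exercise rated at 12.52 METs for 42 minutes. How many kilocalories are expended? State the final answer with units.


kcal = MET * mass * time_hr
Convert time: 42 min = 0.7 hr
kcal = 12.52 * 78.75 * 0.7
kcal = 690.165 kcal

690.165 kcal


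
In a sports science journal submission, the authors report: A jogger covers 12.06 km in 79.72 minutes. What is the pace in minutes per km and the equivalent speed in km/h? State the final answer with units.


Pace = time / distance = 79.72 min / 12.06 km = 6.6103 min/km
Speed = distance / time_in_hours = 12.06 / 1.3287 hr
Speed = 9.0768 km/h

6.6103 min/km, 9.0768 km/h


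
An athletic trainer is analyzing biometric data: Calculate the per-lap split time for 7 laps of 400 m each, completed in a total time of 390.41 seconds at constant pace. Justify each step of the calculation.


Split time = total_time / n_laps = 390.41 / 7
Split time = 55.7729 s per lap

55.7729 s


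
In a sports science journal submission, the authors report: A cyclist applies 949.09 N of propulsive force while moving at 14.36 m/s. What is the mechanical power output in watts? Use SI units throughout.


P = F * v
P = 949.09 * 14.36
P = 13628.9324 W

13628.9324 W


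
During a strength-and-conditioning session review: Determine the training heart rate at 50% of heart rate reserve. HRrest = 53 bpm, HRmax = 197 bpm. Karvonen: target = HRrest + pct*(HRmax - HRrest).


Target = HRrest + pct*(HRmax - HRrest)
Heart rate reserve = HRmax - HRrest = 197 - 53 = 144 bpm
Fraction = 50% = 0.5
Target = 53 + 0.5 * 144
Target = 53 + 72 = 125 bpm

125 bpm


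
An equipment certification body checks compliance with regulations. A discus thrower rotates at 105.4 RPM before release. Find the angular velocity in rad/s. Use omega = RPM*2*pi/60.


omega = RPM * 2 * pi / 60
omega = 105.4 * 2 * 3.14159 / 60
omega = 662.2477 / 60 = 11.0375 rad/s

11.0375 rad/s


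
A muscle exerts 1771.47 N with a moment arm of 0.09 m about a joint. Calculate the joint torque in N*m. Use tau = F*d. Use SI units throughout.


tau = F * d
tau = 1771.47 * 0.09
tau = 159.4323 N*m

159.4323 N*m


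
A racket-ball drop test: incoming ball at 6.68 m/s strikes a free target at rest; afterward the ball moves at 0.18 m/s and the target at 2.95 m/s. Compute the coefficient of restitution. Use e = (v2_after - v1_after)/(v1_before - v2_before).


e = (v2_after - v1_after) / (v1_before - v2_before)
Numerator = 2.95 - 0.18 = 2.77
Denominator = 6.68 - 0 = 6.68
e = 2.77 / 6.68 = 0.4147

0.4147


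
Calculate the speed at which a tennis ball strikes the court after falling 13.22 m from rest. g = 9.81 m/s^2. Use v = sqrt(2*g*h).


v = sqrt(2 * g * h)
v = sqrt(2 * 9.81 * 13.22)
v = sqrt(259.3764) = 16.1052 m/s

16.1052 m/s


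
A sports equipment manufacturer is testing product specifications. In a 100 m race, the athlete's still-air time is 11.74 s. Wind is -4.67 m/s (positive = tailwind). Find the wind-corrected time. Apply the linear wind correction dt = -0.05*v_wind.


dt = -0.05 * v_wind = -0.05 * -4.67 = 0.2335 s
t_corrected = t_still + dt = 11.74 + (0.2335)
t_corrected = 11.9735 s

11.9735 s


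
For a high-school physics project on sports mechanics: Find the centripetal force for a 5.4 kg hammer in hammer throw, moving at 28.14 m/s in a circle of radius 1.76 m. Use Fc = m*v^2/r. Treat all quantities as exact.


Fc = m * v^2 / r
v^2 = 28.14^2 = 791.8596
Fc = 5.4 * 791.8596 / 1.76
Fc = 4276.0418 / 1.76 = 2429.5692 N

2429.5692 N


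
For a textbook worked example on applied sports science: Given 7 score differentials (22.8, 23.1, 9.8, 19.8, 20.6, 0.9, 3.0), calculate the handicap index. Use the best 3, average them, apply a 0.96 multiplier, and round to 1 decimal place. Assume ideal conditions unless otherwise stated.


All differentials: 22.8, 23.1, 9.8, 19.8, 20.6, 0.9, 3.0
Sorted: 0.9, 3.0, 9.8, 19.8, 20.6, 22.8, 23.1
Best 3: 0.9, 3.0, 9.8
Average of best = 13.7 / 3 = 4.5667
Raw index = 4.5667 * 0.96 = 4.384
Handicap index = round(4.384, 1) = 4.4

4.4


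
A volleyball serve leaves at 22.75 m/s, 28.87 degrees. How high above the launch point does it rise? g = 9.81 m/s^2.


H = (v*sin(theta))^2 / (2*g)
vy = v*sin(theta) = 22.75 * sin(28.87 deg) = 10.9842 m/s
H = vy^2 / (2*g) = 120.6536 / (2*9.81)
H = 120.6536 / 19.62 = 6.1495 m

6.1495 m


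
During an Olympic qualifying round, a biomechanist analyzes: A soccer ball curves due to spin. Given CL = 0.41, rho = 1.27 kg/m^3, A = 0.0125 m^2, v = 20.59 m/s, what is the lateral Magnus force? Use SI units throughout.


FM = 0.5 * CL * rho * A * v^2
FM = 0.5 * 0.41 * 1.27 * 0.0125 * 20.59^2
v^2 = 423.9481
FM = 0.5 * 0.41 * 1.27 * 0.0125 * 423.9481 = 1.3797 N

1.3797 N


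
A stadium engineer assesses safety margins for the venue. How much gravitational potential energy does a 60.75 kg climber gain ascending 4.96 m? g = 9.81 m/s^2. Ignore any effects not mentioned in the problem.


PE = m * g * h
PE = 60.75 * 9.81 * 4.96
PE = 595.9575 * 4.96 = 2955.9492 J

2955.9492 J


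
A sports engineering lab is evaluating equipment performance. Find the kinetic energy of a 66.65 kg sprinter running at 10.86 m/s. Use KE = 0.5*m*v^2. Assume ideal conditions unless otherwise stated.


KE = 0.5 * m * v^2
KE = 0.5 * 66.65 * 10.86^2
KE = 0.5 * 66.65 * 117.9396 = 3930.3372 J

3930.3372 J


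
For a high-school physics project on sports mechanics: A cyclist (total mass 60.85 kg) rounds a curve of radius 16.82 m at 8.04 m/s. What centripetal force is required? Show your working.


Fc = m * v^2 / r
v^2 = 8.04^2 = 64.6416
Fc = 60.85 * 64.6416 / 16.82
Fc = 3933.4414 / 16.82 = 233.855 N

233.855 N


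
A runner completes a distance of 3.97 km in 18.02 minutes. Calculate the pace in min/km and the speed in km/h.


Pace = time / distance = 18.02 min / 3.97 km = 4.539 min/km
Speed = distance / time_in_hours = 3.97 / 0.3003 hr
Speed = 13.2186 km/h

4.539 min/km, 13.2186 km/h


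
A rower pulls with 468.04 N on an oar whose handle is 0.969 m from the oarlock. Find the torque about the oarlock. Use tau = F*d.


tau = F * d
tau = 468.04 * 0.969
tau = 453.5308 N*m

453.5308 N*m


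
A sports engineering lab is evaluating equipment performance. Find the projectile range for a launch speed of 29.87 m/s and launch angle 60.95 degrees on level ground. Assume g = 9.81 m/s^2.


R = v^2 * sin(2*theta) / g
Convert angle to radians: theta = 60.95 deg = 1.0638 rad
sin(2*theta) = sin(2.1276) = 0.849
R = 29.87^2 * 0.849 / 9.81
R = 892.2169 * 0.849 / 9.81 = 77.2137 m

77.2137 m


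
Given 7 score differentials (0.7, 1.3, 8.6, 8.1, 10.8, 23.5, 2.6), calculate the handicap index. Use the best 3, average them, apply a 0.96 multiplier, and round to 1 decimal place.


All differentials: 0.7, 1.3, 8.6, 8.1, 10.8, 23.5, 2.6
Sorted: 0.7, 1.3, 2.6, 8.1, 8.6, 10.8, 23.5
Best 3: 0.7, 1.3, 2.6
Average of best = 4.6 / 3 = 1.5333
Raw index = 1.5333 * 0.96 = 1.472
Handicap index = round(1.472, 1) = 1.5

1.5


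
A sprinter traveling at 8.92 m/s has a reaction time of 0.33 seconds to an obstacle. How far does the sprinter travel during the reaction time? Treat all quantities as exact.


d = v * t
d = 8.92 * 0.33
d = 2.9436 m

2.9436 m


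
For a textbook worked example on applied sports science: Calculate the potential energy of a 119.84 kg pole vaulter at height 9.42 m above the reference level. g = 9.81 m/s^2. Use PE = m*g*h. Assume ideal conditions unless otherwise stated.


PE = m * g * h
PE = 119.84 * 9.81 * 9.42
PE = 1175.6304 * 9.42 = 11074.4384 J

11074.4384 J


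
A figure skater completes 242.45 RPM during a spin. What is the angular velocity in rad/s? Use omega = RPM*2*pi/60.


omega = RPM * 2 * pi / 60
omega = 242.45 * 2 * 3.14159 / 60
omega = 1523.3583 / 60 = 25.3893 rad/s

25.3893 rad/s


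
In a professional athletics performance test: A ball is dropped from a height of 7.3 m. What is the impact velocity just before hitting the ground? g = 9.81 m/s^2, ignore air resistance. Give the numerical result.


v = sqrt(2 * g * h)
v = sqrt(2 * 9.81 * 7.3)
v = sqrt(143.226) = 11.9677 m/s

11.9677 m/s


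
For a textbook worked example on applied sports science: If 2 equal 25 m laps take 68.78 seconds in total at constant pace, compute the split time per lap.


Split time = total_time / n_laps = 68.78 / 2
Split time = 34.39 s per lap

34.39 s


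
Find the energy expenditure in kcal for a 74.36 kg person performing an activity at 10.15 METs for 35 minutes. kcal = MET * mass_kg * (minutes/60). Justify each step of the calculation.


kcal = MET * mass * time_hr
Convert time: 35 min = 0.5833 hr
kcal = 10.15 * 74.36 * 0.5833
kcal = 440.2732 kcal

440.2732 kcal


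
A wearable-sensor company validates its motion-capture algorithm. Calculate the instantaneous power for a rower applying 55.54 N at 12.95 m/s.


P = F * v
P = 55.54 * 12.95
P = 719.243 W

719.243 W


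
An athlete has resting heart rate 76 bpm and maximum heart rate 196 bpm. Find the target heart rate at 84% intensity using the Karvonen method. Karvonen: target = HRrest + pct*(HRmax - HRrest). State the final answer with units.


Target = HRrest + pct*(HRmax - HRrest)
Heart rate reserve = HRmax - HRrest = 196 - 76 = 120 bpm
Fraction = 84% = 0.84
Target = 76 + 0.84 * 120
Target = 76 + 100.8 = 176.8 bpm

176.8 bpm


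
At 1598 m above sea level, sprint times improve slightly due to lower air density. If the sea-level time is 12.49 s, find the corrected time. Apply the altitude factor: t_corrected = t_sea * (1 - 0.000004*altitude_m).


Correction factor = 1 - 0.000004 * 1598 = 0.993608
t_corrected = t_sea * factor = 12.49 * 0.993608
t_corrected = 12.4102 s

12.4102 s


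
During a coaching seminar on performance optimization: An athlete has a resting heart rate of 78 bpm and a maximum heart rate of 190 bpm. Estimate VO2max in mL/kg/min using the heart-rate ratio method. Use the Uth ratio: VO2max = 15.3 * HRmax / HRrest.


VO2max = 15.3 * HRmax / HRrest
VO2max = 15.3 * 190 / 78
VO2max = 2907 / 78 = 37.2692 mL/kg/min

37.2692 mL/kg/min


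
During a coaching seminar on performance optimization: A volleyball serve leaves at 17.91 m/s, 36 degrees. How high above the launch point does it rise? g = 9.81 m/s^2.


H = (v*sin(theta))^2 / (2*g)
vy = v*sin(theta) = 17.91 * sin(36 deg) = 10.5272 m/s
H = vy^2 / (2*g) = 110.8227 / (2*9.81)
H = 110.8227 / 19.62 = 5.6485 m

5.6485 m


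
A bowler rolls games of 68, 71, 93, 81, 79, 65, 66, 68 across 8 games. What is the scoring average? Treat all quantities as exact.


Average = sum / n
Sum = 591
Average = 591 / 8 = 73.875

73.875


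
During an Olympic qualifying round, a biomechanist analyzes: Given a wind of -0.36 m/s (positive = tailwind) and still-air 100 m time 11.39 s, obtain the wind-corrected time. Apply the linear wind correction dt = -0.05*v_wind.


dt = -0.05 * v_wind = -0.05 * -0.36 = 0.018 s
t_corrected = t_still + dt = 11.39 + (0.018)
t_corrected = 11.408 s

11.408 s


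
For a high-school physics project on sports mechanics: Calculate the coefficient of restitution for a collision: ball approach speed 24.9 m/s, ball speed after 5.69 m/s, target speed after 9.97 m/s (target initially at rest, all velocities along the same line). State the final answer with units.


e = (v2_after - v1_after) / (v1_before - v2_before)
Numerator = 9.97 - 5.69 = 4.28
Denominator = 24.9 - 0 = 24.9
e = 4.28 / 24.9 = 0.1719

0.1719


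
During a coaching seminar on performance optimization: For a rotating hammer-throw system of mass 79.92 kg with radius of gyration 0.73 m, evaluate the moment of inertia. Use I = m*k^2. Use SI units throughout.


I = m * k^2
I = 79.92 * 0.73^2
I = 79.92 * 0.5329 = 42.5894 kg*m^2

42.5894 kg*m^2


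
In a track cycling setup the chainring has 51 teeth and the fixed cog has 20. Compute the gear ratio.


GR = front_teeth / rear_teeth
GR = 51 / 20
GR = 2.55

2.55


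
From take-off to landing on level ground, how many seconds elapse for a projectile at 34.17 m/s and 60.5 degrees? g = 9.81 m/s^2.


T = 2*v*sin(theta)/g
sin(theta) = sin(60.5 deg) = 0.8704
T = 2*34.17*0.8704 / 9.81
T = 59.4801 / 9.81 = 6.0632 s

6.0632 s


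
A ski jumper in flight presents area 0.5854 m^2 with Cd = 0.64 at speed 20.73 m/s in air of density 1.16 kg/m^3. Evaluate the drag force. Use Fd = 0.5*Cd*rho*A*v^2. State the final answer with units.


Fd = 0.5 * Cd * rho * A * v^2
Fd = 0.5 * 0.64 * 1.16 * 0.5854 * 20.73^2
v^2 = 429.7329
Fd = 0.5 * 0.64 * 1.16 * 0.5854 * 429.7329 = 93.3812 N

93.3812 N


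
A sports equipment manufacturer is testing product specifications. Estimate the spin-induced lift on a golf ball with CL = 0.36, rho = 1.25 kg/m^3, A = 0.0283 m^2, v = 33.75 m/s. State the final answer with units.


FM = 0.5 * CL * rho * A * v^2
FM = 0.5 * 0.36 * 1.25 * 0.0283 * 33.75^2
v^2 = 1139.0625
FM = 0.5 * 0.36 * 1.25 * 0.0283 * 1139.0625 = 7.253 N

7.253 N


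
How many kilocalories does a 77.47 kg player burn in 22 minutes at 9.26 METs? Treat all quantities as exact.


kcal = MET * mass * time_hr
Convert time: 22 min = 0.3667 hr
kcal = 9.26 * 77.47 * 0.3667
kcal = 263.0365 kcal

263.0365 kcal


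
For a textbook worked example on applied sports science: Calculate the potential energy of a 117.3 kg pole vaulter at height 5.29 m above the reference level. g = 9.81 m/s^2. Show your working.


PE = m * g * h
PE = 117.3 * 9.81 * 5.29
PE = 1150.713 * 5.29 = 6087.2718 J

6087.2718 J


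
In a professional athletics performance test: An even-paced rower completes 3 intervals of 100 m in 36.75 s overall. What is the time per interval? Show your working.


Split time = total_time / n_laps = 36.75 / 3
Split time = 12.25 s per lap

12.25 s


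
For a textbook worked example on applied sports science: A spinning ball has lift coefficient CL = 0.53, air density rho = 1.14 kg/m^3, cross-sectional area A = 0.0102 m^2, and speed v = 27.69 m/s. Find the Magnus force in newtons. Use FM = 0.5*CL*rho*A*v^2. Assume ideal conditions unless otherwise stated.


FM = 0.5 * CL * rho * A * v^2
FM = 0.5 * 0.53 * 1.14 * 0.0102 * 27.69^2
v^2 = 766.7361
FM = 0.5 * 0.53 * 1.14 * 0.0102 * 766.7361 = 2.3626 N

2.3626 N


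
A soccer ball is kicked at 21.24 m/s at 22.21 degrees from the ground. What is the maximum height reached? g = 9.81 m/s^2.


H = (v*sin(theta))^2 / (2*g)
vy = v*sin(theta) = 21.24 * sin(22.21 deg) = 8.0288 m/s
H = vy^2 / (2*g) = 64.4612 / (2*9.81)
H = 64.4612 / 19.62 = 3.2855 m

3.2855 m


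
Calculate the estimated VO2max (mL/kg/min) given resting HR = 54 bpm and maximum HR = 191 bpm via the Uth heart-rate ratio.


VO2max = 15.3 * HRmax / HRrest
VO2max = 15.3 * 191 / 54
VO2max = 2922.3 / 54 = 54.1167 mL/kg/min

54.1167 mL/kg/min


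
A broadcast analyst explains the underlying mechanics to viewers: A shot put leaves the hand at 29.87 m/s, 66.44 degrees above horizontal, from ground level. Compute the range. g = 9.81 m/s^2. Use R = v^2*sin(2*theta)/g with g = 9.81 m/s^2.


R = v^2 * sin(2*theta) / g
Convert angle to radians: theta = 66.44 deg = 1.1596 rad
sin(2*theta) = sin(2.3192) = 0.7328
R = 29.87^2 * 0.7328 / 9.81
R = 892.2169 * 0.7328 / 9.81 = 66.6462 m

66.6462 m


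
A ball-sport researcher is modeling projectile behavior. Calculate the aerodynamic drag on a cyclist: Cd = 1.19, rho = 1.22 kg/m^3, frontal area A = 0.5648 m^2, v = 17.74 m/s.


Fd = 0.5 * Cd * rho * A * v^2
Fd = 0.5 * 1.19 * 1.22 * 0.5648 * 17.74^2
v^2 = 314.7076
Fd = 0.5 * 1.19 * 1.22 * 0.5648 * 314.7076 = 129.0264 N

129.0264 N


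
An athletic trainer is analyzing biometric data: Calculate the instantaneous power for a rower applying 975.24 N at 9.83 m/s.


P = F * v
P = 975.24 * 9.83
P = 9586.6092 W

9586.6092 W


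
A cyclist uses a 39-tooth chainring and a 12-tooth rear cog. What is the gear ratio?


GR = front_teeth / rear_teeth
GR = 39 / 12
GR = 3.25

3.25


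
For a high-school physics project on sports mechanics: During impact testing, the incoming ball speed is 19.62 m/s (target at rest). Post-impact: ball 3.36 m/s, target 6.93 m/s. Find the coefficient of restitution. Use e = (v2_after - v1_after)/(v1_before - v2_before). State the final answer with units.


e = (v2_after - v1_after) / (v1_before - v2_before)
Numerator = 6.93 - 3.36 = 3.57
Denominator = 19.62 - 0 = 19.62
e = 3.57 / 19.62 = 0.182

0.182


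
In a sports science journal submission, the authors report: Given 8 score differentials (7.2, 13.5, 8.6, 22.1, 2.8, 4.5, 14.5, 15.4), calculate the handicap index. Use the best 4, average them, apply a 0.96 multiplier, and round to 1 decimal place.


All differentials: 7.2, 13.5, 8.6, 22.1, 2.8, 4.5, 14.5, 15.4
Sorted: 2.8, 4.5, 7.2, 8.6, 13.5, 14.5, 15.4, 22.1
Best 4: 2.8, 4.5, 7.2, 8.6
Average of best = 23.1 / 4 = 5.775
Raw index = 5.775 * 0.96 = 5.544
Handicap index = round(5.544, 1) = 5.5

5.5


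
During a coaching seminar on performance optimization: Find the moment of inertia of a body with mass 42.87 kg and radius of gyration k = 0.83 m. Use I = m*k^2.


I = m * k^2
I = 42.87 * 0.83^2
I = 42.87 * 0.6889 = 29.5331 kg*m^2

29.5331 kg*m^2


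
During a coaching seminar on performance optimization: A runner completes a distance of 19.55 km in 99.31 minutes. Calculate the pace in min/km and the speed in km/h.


Pace = time / distance = 99.31 min / 19.55 km = 5.0798 min/km
Speed = distance / time_in_hours = 19.55 / 1.6552 hr
Speed = 11.8115 km/h

5.0798 min/km, 11.8115 km/h


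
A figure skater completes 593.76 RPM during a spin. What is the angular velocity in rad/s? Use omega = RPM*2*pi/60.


omega = RPM * 2 * pi / 60
omega = 593.76 * 2 * 3.14159 / 60
omega = 3730.7041 / 60 = 62.1784 rad/s

62.1784 rad/s


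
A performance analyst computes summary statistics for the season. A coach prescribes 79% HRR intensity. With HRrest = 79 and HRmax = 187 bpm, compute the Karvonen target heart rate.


Target = HRrest + pct*(HRmax - HRrest)
Heart rate reserve = HRmax - HRrest = 187 - 79 = 108 bpm
Fraction = 79% = 0.79
Target = 79 + 0.79 * 108
Target = 79 + 85.32 = 164.32 bpm

164.32 bpm


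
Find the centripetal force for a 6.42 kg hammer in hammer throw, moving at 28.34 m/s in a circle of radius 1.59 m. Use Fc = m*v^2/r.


Fc = m * v^2 / r
v^2 = 28.34^2 = 803.1556
Fc = 6.42 * 803.1556 / 1.59
Fc = 5156.259 / 1.59 = 3242.9302 N

3242.9302 N


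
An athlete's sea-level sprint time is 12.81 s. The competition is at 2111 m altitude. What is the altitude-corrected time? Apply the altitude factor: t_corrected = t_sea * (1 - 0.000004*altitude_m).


Correction factor = 1 - 0.000004 * 2111 = 0.991556
t_corrected = t_sea * factor = 12.81 * 0.991556
t_corrected = 12.7018 s

12.7018 s


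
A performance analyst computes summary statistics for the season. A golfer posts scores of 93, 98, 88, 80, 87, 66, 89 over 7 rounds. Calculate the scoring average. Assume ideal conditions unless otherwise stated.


Average = sum / n
Sum = 601
Average = 601 / 7 = 85.8571

85.8571


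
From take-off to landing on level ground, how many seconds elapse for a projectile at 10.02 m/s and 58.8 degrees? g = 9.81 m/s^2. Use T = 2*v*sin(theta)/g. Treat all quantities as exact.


T = 2*v*sin(theta)/g
sin(theta) = sin(58.8 deg) = 0.8554
T = 2*10.02*0.8554 / 9.81
T = 17.1415 / 9.81 = 1.7473 s

1.7473 s


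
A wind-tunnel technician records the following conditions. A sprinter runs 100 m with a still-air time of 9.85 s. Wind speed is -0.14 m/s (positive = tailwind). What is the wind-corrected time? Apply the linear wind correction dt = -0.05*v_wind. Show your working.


dt = -0.05 * v_wind = -0.05 * -0.14 = 0.007 s
t_corrected = t_still + dt = 9.85 + (0.007)
t_corrected = 9.857 s

9.857 s


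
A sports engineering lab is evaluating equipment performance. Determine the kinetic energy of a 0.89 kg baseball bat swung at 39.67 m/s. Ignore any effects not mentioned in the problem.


KE = 0.5 * m * v^2
KE = 0.5 * 0.89 * 39.67^2
KE = 0.5 * 0.89 * 1573.7089 = 700.3005 J

700.3005 J


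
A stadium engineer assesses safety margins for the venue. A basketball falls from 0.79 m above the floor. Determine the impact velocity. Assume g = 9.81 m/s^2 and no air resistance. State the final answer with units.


v = sqrt(2 * g * h)
v = sqrt(2 * 9.81 * 0.79)
v = sqrt(15.4998) = 3.937 m/s

3.937 m/s


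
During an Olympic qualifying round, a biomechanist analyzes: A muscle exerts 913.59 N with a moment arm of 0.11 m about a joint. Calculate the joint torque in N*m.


tau = F * d
tau = 913.59 * 0.11
tau = 100.4949 N*m

100.4949 N*m


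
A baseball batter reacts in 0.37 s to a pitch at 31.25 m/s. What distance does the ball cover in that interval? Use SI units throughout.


d = v * t
d = 31.25 * 0.37
d = 11.5625 m

11.5625 m


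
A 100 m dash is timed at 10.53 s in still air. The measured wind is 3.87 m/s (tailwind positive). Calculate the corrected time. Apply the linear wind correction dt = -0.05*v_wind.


dt = -0.05 * v_wind = -0.05 * 3.87 = -0.1935 s
t_corrected = t_still + dt = 10.53 + (-0.1935)
t_corrected = 10.3365 s

10.3365 s


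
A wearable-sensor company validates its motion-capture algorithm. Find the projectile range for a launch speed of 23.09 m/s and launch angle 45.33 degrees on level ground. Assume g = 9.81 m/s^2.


R = v^2 * sin(2*theta) / g
Convert angle to radians: theta = 45.33 deg = 0.7912 rad
sin(2*theta) = sin(1.5823) = 0.9999
R = 23.09^2 * 0.9999 / 9.81
R = 533.1481 * 0.9999 / 9.81 = 54.3438 m

54.3438 m


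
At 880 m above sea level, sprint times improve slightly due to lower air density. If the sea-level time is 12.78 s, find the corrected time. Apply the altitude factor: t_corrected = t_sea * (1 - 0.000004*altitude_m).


Correction factor = 1 - 0.000004 * 880 = 0.99648
t_corrected = t_sea * factor = 12.78 * 0.99648
t_corrected = 12.735 s

12.735 s


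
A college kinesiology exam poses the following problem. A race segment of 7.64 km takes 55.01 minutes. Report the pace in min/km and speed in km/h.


Pace = time / distance = 55.01 min / 7.64 km = 7.2003 min/km
Speed = distance / time_in_hours = 7.64 / 0.9168 hr
Speed = 8.333 km/h

7.2003 min/km, 8.333 km/h


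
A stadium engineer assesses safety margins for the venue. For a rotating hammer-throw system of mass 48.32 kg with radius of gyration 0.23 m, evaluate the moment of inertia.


I = m * k^2
I = 48.32 * 0.23^2
I = 48.32 * 0.0529 = 2.5561 kg*m^2

2.5561 kg*m^2


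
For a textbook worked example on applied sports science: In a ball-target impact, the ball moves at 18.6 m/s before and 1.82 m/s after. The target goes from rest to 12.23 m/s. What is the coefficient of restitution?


e = (v2_after - v1_after) / (v1_before - v2_before)
Numerator = 12.23 - 1.82 = 10.41
Denominator = 18.6 - 0 = 18.6
e = 10.41 / 18.6 = 0.5597

0.5597


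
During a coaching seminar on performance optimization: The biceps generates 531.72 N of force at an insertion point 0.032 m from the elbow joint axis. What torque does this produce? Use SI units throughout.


tau = F * d
tau = 531.72 * 0.032
tau = 17.015 N*m

17.015 N*m


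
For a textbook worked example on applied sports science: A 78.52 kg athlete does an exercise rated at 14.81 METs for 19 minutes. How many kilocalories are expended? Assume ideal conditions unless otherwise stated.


kcal = MET * mass * time_hr
Convert time: 19 min = 0.3167 hr
kcal = 14.81 * 78.52 * 0.3167
kcal = 368.2457 kcal

368.2457 kcal


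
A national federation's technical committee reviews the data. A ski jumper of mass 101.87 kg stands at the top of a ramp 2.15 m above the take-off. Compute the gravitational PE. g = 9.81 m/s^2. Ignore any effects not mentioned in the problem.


PE = m * g * h
PE = 101.87 * 9.81 * 2.15
PE = 999.3447 * 2.15 = 2148.5911 J

2148.5911 J


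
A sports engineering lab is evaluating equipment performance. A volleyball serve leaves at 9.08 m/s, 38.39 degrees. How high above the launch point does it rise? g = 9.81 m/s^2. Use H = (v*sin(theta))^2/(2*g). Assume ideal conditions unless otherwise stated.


H = (v*sin(theta))^2 / (2*g)
vy = v*sin(theta) = 9.08 * sin(38.39 deg) = 5.6388 m/s
H = vy^2 / (2*g) = 31.7958 / (2*9.81)
H = 31.7958 / 19.62 = 1.6206 m

1.6206 m


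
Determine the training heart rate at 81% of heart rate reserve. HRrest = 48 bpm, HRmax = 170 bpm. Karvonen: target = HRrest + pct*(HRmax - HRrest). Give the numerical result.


Target = HRrest + pct*(HRmax - HRrest)
Heart rate reserve = HRmax - HRrest = 170 - 48 = 122 bpm
Fraction = 81% = 0.81
Target = 48 + 0.81 * 122
Target = 48 + 98.82 = 146.82 bpm

146.82 bpm


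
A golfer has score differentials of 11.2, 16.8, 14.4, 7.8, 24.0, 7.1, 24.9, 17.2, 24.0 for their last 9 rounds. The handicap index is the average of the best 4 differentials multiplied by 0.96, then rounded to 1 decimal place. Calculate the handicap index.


All differentials: 11.2, 16.8, 14.4, 7.8, 24.0, 7.1, 24.9, 17.2, 24.0
Sorted: 7.1, 7.8, 11.2, 14.4, 16.8, 17.2, 24.0, 24.0, 24.9
Best 4: 7.1, 7.8, 11.2, 14.4
Average of best = 40.5 / 4 = 10.125
Raw index = 10.125 * 0.96 = 9.72
Handicap index = round(9.72, 1) = 9.7

9.7
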